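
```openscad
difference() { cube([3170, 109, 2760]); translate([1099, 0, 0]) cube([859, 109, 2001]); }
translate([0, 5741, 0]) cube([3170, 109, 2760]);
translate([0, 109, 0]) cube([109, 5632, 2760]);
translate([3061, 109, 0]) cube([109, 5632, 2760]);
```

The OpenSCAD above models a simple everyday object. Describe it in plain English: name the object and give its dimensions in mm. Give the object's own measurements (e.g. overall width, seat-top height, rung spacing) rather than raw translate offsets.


A single room: four walls, each 2760 mm tall and 109 mm thick, enclosing an outside footprint 3170×5850 mm (x × y), no floor or roof. The front and back walls (−y and +y sides) run the full x-width; the side walls fit between their inner faces. A door opening 859 mm wide and 2001 mm tall is cut through the front wall from the floor up, its −x edge 1099 mm from the wall's −x end.


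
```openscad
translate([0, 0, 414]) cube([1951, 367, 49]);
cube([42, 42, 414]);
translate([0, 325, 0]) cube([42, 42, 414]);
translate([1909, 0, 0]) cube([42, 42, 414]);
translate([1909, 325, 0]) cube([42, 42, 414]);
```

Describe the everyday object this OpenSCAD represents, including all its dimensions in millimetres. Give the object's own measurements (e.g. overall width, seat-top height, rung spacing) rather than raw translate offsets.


A bench: a 1951×367 mm seat slab, 49 mm thick, top at z = 463 mm, on four 42×42 mm square legs flush with the seat corners and standing on z = 0.


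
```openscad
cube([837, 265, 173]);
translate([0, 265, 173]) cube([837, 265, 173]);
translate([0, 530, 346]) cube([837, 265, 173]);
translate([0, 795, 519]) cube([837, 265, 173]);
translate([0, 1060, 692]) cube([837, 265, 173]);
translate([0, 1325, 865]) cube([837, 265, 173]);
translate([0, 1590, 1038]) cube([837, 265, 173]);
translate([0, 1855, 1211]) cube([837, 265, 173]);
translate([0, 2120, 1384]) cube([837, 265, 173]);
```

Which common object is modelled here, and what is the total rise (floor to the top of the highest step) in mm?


A staircase. The total rise is 1557 mm.

9 identical blocks, each offset up and back from the previous — a staircase. Each step is 173 mm tall and there are 9 of them, so the total rise is 9 × 173 = 1557 mm.


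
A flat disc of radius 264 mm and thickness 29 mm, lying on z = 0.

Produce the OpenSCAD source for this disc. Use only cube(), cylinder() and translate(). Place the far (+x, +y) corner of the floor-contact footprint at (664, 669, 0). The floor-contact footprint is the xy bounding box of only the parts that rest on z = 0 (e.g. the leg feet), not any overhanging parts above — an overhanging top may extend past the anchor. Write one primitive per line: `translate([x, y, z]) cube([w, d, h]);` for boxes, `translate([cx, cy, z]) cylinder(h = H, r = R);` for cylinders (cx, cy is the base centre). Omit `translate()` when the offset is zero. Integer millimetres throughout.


translate([400, 405, 0]) cylinder(h = 29, r = 264);


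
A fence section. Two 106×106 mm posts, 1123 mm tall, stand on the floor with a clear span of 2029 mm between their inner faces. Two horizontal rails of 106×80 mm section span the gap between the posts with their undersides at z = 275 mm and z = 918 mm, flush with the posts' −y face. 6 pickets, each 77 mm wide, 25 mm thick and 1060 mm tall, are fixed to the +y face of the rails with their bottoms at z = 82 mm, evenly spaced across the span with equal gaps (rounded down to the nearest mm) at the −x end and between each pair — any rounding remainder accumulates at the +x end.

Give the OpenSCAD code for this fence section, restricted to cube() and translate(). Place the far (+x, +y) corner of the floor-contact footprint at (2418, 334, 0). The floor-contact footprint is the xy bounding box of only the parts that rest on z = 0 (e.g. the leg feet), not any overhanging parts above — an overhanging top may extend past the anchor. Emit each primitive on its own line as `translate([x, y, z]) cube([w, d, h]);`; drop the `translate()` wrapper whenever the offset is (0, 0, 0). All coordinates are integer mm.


translate([177, 228, 0]) cube([106, 106, 1123]);
translate([2312, 228, 0]) cube([106, 106, 1123]);
translate([283, 228, 275]) cube([2029, 106, 80]);
translate([283, 228, 918]) cube([2029, 106, 80]);
translate([506, 334, 82]) cube([77, 25, 1060]);
translate([806, 334, 82]) cube([77, 25, 1060]);
translate([1106, 334, 82]) cube([77, 25, 1060]);
translate([1406, 334, 82]) cube([77, 25, 1060]);
translate([1706, 334, 82]) cube([77, 25, 1060]);
translate([2006, 334, 82]) cube([77, 25, 1060]);


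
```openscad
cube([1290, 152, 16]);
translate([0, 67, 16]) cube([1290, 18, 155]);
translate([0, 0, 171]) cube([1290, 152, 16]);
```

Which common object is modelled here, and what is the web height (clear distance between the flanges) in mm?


An I-beam. The web height is 155 mm.

Two wide flanges with a thin centred web — an I-beam. Overall 187 mm minus two 16 mm flanges gives a web of 187 − 2·16 = 155 mm.


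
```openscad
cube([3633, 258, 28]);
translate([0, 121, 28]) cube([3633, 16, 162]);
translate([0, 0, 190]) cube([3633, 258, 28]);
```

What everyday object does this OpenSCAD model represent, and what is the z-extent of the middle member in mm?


An I-beam. The web height is 162 mm.

Two wide flanges with a thin centred web — an I-beam. Overall 218 mm minus two 28 mm flanges gives a web of 218 − 2·28 = 162 mm.


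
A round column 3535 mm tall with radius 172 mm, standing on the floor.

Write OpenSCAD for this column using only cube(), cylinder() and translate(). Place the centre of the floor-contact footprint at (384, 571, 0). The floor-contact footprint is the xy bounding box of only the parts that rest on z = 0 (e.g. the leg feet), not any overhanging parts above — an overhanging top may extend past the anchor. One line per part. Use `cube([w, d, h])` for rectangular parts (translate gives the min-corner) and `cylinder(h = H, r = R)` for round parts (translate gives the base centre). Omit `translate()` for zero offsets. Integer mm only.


translate([384, 571, 0]) cylinder(h = 3535, r = 172);


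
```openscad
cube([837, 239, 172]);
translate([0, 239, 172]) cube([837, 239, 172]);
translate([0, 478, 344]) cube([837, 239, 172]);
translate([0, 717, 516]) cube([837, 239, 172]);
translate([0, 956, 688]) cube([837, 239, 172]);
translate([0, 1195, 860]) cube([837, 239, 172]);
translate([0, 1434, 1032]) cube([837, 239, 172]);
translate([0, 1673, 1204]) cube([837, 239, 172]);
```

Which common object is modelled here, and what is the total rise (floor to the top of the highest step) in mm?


A staircase. The total rise is 1376 mm.

8 identical blocks, each offset up and back from the previous — a staircase. Each step is 172 mm tall and there are 8 of them, so the total rise is 8 × 172 = 1376 mm.


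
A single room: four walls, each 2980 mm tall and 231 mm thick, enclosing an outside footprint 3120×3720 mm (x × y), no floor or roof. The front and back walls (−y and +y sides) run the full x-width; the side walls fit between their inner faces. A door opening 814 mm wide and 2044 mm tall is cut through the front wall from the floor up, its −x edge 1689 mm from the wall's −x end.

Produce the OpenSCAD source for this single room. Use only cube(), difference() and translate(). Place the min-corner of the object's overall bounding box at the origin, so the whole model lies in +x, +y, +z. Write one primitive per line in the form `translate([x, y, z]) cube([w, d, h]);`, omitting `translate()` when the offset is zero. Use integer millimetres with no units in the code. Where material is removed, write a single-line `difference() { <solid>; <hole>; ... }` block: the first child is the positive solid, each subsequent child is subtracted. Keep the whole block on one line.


difference() { cube([3120, 231, 2980]); translate([1689, 0, 0]) cube([814, 231, 2044]); }
translate([0, 3489, 0]) cube([3120, 231, 2980]);
translate([0, 231, 0]) cube([231, 3258, 2980]);
translate([2889, 231, 0]) cube([231, 3258, 2980]);


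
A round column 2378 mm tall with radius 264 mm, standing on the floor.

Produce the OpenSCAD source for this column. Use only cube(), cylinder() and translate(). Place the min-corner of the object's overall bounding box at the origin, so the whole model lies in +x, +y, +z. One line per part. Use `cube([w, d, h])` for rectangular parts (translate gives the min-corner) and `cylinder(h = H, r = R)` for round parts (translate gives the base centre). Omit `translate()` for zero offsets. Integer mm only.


translate([264, 264, 0]) cylinder(h = 2378, r = 264);


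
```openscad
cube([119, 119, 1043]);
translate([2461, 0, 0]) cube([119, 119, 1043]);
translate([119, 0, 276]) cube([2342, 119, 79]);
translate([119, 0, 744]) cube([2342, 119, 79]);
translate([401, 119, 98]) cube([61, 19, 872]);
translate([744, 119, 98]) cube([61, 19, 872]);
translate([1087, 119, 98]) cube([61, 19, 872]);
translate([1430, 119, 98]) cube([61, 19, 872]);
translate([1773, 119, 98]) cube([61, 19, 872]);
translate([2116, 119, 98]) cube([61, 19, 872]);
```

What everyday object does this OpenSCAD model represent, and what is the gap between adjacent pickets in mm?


A fence section. The picket gap is 282 mm.

Two posts, two rails, 6 pickets — a fence section. Span 2342 mm holds 6 pickets of 61 mm with 7 equal gaps: ⌊(2342 − 6·61) / 7⌋ = 282 mm.


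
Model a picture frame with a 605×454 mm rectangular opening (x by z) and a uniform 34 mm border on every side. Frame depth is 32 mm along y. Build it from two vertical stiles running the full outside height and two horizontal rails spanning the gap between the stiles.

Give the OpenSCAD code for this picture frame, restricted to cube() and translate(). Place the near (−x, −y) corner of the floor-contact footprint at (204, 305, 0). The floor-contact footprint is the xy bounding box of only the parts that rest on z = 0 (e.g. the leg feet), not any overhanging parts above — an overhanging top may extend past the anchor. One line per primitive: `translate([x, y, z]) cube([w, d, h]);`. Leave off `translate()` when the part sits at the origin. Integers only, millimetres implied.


translate([204, 305, 0]) cube([34, 32, 522]);
translate([843, 305, 0]) cube([34, 32, 522]);
translate([238, 305, 0]) cube([605, 32, 34]);
translate([238, 305, 488]) cube([605, 32, 34]);


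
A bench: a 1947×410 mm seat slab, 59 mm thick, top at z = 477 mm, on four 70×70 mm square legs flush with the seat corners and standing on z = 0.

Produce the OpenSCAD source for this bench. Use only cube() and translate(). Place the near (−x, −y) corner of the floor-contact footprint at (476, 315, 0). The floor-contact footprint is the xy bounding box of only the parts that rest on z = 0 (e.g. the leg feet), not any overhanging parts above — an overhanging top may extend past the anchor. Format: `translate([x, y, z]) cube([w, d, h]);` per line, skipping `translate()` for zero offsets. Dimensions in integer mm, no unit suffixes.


translate([476, 315, 418]) cube([1947, 410, 59]);
translate([476, 315, 0]) cube([70, 70, 418]);
translate([476, 655, 0]) cube([70, 70, 418]);
translate([2353, 315, 0]) cube([70, 70, 418]);
translate([2353, 655, 0]) cube([70, 70, 418]);


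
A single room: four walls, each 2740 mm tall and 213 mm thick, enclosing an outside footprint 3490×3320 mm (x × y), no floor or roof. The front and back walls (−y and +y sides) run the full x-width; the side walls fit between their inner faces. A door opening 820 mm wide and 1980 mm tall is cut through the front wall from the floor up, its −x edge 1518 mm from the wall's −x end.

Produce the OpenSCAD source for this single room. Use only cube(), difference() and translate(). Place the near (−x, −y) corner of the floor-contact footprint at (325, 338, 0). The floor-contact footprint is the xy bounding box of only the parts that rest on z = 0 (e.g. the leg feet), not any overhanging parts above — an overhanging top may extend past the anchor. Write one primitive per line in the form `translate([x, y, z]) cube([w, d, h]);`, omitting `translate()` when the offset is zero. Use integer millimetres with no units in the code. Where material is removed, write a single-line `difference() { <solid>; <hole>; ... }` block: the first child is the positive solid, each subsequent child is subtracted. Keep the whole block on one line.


difference() { translate([325, 338, 0]) cube([3490, 213, 2740]); translate([1843, 338, 0]) cube([820, 213, 1980]); }
translate([325, 3445, 0]) cube([3490, 213, 2740]);
translate([325, 551, 0]) cube([213, 2894, 2740]);
translate([3602, 551, 0]) cube([213, 2894, 2740]);


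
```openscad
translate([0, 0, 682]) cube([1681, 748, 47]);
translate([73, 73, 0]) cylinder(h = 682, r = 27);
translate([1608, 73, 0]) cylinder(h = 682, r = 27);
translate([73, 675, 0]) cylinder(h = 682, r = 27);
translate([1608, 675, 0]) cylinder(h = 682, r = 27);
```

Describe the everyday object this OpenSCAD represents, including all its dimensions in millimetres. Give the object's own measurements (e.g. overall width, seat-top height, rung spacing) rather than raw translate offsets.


A rectangular dining table. The top is 1681×748×47 mm with its upper surface at z = 729 mm. It stands on four round legs of 54 mm diameter, each leg's bounding box inset 46 mm from the nearest pair of top edges, running from the floor to the underside of the top.


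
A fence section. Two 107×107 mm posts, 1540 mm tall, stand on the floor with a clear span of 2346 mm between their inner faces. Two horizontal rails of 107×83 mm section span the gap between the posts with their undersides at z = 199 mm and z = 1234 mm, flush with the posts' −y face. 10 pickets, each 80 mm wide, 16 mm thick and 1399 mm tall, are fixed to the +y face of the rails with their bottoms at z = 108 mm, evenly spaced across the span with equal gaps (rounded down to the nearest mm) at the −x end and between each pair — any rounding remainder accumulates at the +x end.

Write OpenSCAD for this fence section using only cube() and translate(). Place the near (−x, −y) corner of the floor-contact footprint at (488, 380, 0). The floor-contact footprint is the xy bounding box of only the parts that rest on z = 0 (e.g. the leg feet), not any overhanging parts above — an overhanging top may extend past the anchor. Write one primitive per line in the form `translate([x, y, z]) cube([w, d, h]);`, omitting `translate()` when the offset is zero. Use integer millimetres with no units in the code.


translate([488, 380, 0]) cube([107, 107, 1540]);
translate([2941, 380, 0]) cube([107, 107, 1540]);
translate([595, 380, 199]) cube([2346, 107, 83]);
translate([595, 380, 1234]) cube([2346, 107, 83]);
translate([735, 487, 108]) cube([80, 16, 1399]);
translate([955, 487, 108]) cube([80, 16, 1399]);
translate([1175, 487, 108]) cube([80, 16, 1399]);
translate([1395, 487, 108]) cube([80, 16, 1399]);
translate([1615, 487, 108]) cube([80, 16, 1399]);
translate([1835, 487, 108]) cube([80, 16, 1399]);
translate([2055, 487, 108]) cube([80, 16, 1399]);
translate([2275, 487, 108]) cube([80, 16, 1399]);
translate([2495, 487, 108]) cube([80, 16, 1399]);
translate([2715, 487, 108]) cube([80, 16, 1399]);


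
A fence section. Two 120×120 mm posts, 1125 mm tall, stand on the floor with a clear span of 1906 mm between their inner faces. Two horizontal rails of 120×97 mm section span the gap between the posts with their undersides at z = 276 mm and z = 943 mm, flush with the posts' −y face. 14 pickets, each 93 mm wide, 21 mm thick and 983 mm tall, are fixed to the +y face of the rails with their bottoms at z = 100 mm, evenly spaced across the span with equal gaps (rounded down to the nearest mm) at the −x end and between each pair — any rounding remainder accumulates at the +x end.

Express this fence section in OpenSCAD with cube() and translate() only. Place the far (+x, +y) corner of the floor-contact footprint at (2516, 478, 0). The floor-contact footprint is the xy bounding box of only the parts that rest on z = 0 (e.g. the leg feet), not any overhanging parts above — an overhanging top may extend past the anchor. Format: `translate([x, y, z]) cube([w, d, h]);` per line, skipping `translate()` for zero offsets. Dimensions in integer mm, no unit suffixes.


translate([370, 358, 0]) cube([120, 120, 1125]);
translate([2396, 358, 0]) cube([120, 120, 1125]);
translate([490, 358, 276]) cube([1906, 120, 97]);
translate([490, 358, 943]) cube([1906, 120, 97]);
translate([530, 478, 100]) cube([93, 21, 983]);
translate([663, 478, 100]) cube([93, 21, 983]);
translate([796, 478, 100]) cube([93, 21, 983]);
translate([929, 478, 100]) cube([93, 21, 983]);
translate([1062, 478, 100]) cube([93, 21, 983]);
translate([1195, 478, 100]) cube([93, 21, 983]);
translate([1328, 478, 100]) cube([93, 21, 983]);
translate([1461, 478, 100]) cube([93, 21, 983]);
translate([1594, 478, 100]) cube([93, 21, 983]);
translate([1727, 478, 100]) cube([93, 21, 983]);
translate([1860, 478, 100]) cube([93, 21, 983]);
translate([1993, 478, 100]) cube([93, 21, 983]);
translate([2126, 478, 100]) cube([93, 21, 983]);
translate([2259, 478, 100]) cube([93, 21, 983]);


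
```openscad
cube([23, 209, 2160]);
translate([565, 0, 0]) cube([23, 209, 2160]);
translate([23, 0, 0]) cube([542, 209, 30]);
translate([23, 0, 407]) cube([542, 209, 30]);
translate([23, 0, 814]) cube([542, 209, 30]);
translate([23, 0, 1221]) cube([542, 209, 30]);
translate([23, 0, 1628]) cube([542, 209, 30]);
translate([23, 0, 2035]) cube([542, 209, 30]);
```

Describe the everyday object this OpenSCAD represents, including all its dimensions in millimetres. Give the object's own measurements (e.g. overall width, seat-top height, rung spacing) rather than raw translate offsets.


An open bookshelf. Two side panels, each 23 mm thick, 209 mm deep and 2160 mm tall, stand 588 mm apart (outside-to-outside). Between them sit 6 shelves, each 30 mm thick and 209 mm deep, spanning the full gap between the sides. The bottom shelf rests on the floor (its underside at z = 0) and the clear gap between one shelf's top and the next shelf's underside is 377 mm.


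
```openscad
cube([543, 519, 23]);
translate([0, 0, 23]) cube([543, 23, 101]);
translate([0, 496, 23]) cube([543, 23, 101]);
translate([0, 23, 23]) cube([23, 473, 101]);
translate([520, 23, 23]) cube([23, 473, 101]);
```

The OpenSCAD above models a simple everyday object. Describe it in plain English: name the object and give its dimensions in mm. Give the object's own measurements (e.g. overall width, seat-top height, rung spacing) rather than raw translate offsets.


An open-topped rectangular box: outside dimensions 543×519×124 mm, with a uniform wall and base thickness of 23 mm. The base is a full 543×519 slab on the floor; four walls sit on top of the base. The front and back walls (the −y and +y sides) span the full width; the two side walls fit between them.


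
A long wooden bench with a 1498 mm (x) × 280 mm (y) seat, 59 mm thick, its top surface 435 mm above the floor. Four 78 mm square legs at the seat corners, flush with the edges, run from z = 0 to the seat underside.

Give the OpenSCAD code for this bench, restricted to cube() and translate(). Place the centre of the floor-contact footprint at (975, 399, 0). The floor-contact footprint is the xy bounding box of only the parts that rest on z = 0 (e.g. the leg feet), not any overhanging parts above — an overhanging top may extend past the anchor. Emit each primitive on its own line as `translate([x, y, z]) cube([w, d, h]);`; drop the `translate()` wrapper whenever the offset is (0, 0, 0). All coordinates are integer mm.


translate([226, 259, 376]) cube([1498, 280, 59]);
translate([226, 259, 0]) cube([78, 78, 376]);
translate([226, 461, 0]) cube([78, 78, 376]);
translate([1646, 259, 0]) cube([78, 78, 376]);
translate([1646, 461, 0]) cube([78, 78, 376]);


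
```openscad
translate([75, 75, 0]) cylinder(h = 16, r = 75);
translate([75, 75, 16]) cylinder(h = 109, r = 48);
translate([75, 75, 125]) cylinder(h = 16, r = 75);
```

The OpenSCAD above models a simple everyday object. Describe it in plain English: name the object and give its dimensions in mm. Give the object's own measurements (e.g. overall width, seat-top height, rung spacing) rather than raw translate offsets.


A spool: two coaxial disc flanges of radius 75 mm and thickness 16 mm, joined by a core cylinder of radius 48 mm and height 109 mm. The lower flange rests on z = 0 and the three cylinders share a vertical axis.


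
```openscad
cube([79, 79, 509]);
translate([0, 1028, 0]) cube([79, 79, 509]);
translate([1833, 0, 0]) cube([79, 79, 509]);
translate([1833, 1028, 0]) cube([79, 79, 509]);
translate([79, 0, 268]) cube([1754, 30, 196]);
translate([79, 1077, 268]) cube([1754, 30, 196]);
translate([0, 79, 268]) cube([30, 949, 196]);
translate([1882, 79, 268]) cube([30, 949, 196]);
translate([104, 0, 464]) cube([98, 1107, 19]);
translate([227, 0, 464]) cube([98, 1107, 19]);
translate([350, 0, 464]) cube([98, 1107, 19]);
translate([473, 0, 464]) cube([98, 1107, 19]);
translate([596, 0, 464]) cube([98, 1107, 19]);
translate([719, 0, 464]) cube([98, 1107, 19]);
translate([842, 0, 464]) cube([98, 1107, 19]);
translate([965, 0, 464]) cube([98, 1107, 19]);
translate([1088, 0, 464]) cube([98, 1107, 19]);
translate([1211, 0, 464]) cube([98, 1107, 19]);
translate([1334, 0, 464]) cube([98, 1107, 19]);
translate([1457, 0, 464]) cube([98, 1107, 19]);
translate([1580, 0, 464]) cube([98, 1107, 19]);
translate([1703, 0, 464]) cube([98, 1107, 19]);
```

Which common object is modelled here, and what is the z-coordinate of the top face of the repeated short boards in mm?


A bed frame. The slat-top height is 483 mm.

Four posts, four rails, and a row of slats — a bed frame. Slats sit on the rails at z = 268 + 196 = 464; with slat thickness 19, the top is 483 mm.


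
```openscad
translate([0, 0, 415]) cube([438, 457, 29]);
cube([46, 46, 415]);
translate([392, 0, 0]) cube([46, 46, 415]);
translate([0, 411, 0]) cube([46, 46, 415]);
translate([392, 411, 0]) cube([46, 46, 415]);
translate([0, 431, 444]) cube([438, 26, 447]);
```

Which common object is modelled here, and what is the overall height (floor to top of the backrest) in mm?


A chair. The overall height is 891 mm.

A slab on four corner posts with a tall panel at the back — a chair. The seat slab sits at z = 415 with thickness 29, and the 447 mm backrest starts at the seat top, so the overall height is 415 + 29 + 447 = 891 mm.


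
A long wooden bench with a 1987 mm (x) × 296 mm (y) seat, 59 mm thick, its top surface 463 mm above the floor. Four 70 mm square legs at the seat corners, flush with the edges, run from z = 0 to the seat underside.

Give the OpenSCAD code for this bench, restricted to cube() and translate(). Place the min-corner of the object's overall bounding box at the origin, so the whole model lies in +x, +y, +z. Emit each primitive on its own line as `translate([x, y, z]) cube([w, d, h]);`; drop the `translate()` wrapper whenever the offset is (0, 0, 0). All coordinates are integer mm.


translate([0, 0, 404]) cube([1987, 296, 59]);
cube([70, 70, 404]);
translate([0, 226, 0]) cube([70, 70, 404]);
translate([1917, 0, 0]) cube([70, 70, 404]);
translate([1917, 226, 0]) cube([70, 70, 404]);


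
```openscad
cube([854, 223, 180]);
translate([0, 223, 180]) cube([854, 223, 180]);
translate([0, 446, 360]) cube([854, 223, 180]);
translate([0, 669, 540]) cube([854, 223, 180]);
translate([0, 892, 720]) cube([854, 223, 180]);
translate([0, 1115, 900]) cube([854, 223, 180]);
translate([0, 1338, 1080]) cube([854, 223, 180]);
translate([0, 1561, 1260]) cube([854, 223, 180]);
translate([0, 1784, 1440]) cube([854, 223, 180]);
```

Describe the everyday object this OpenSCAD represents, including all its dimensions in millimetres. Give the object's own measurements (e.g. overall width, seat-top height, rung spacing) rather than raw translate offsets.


A straight staircase of 9 solid steps. Each step is 854 mm wide (x), 223 mm deep (y, the going) and 180 mm tall (the rise). The first step rests on the floor; each subsequent step sits one going further in +y and one rise higher in +z, directly behind and above the previous step with no overlap.


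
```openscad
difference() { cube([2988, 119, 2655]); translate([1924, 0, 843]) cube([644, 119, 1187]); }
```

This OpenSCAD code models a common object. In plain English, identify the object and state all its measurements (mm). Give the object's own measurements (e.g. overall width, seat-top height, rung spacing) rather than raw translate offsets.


A wall 2988 mm long (x), 119 mm thick (y), 2655 mm tall, with a rectangular window opening cut through it. The opening is 644 mm wide and 1187 mm tall; its sill is at z = 843 mm and its near (−x) edge is 1924 mm from the wall's −x end. The opening passes through the full wall thickness.


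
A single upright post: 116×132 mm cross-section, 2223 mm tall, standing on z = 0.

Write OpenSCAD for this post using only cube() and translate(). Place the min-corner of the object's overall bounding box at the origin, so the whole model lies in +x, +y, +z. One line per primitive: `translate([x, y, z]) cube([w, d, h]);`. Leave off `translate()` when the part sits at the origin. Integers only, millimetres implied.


cube([116, 132, 2223]);


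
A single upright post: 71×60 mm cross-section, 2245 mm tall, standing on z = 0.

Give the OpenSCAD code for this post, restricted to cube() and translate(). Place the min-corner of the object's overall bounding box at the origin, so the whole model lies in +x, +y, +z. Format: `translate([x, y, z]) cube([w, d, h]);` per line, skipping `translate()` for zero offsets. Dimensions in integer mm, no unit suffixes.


cube([71, 60, 2245]);


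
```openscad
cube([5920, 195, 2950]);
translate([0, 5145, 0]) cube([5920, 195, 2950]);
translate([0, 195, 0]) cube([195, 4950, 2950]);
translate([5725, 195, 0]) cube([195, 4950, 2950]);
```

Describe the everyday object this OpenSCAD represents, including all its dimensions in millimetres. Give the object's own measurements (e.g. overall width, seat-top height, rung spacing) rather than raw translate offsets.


The wall frame of a small rectangular building: four walls, each 2950 mm tall and 195 mm thick, enclosing a footprint 5920 mm (x) by 5340 mm (y) outside-to-outside, with no floor or roof. The front and back walls (the −y and +y sides) span the full width; the two side walls fit between them.


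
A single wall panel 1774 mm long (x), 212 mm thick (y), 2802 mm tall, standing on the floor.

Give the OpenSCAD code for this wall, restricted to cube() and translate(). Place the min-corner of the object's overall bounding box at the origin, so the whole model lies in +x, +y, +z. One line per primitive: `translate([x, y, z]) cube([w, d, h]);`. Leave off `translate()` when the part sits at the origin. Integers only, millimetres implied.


cube([1774, 212, 2802]);


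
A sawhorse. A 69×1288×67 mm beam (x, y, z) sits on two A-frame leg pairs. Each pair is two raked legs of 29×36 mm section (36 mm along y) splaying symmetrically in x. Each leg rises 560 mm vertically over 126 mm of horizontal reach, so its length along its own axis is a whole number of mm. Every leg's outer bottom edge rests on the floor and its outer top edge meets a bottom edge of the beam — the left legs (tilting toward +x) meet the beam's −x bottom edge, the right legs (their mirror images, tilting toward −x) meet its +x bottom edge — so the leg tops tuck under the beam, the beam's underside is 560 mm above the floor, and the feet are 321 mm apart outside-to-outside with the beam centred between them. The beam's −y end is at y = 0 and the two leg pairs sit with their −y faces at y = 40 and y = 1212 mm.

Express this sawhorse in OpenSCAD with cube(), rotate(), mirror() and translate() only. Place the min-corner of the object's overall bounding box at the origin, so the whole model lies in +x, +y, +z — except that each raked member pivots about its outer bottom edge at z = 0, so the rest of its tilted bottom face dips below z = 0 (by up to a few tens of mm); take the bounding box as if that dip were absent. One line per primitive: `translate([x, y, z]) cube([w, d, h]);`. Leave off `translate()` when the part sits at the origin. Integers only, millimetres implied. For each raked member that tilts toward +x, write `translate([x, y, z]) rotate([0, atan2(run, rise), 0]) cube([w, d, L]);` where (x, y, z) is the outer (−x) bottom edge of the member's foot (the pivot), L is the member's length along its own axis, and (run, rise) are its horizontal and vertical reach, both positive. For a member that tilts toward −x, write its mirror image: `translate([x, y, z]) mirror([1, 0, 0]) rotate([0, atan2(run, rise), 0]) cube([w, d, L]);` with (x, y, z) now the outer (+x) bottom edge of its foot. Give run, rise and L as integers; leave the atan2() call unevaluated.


// leg length = √(126² + 560²) = 574
// right-leg outer foot x = 2·126 + 69 = 321
// beam min-corner = (126, 0, 560)
translate([126, 0, 560]) cube([69, 1288, 67]);
translate([0, 40, 0]) rotate([0, atan2(126, 560), 0]) cube([29, 36, 574]);
translate([321, 40, 0]) mirror([1, 0, 0]) rotate([0, atan2(126, 560), 0]) cube([29, 36, 574]);
translate([0, 1212, 0]) rotate([0, atan2(126, 560), 0]) cube([29, 36, 574]);
translate([321, 1212, 0]) mirror([1, 0, 0]) rotate([0, atan2(126, 560), 0]) cube([29, 36, 574]);


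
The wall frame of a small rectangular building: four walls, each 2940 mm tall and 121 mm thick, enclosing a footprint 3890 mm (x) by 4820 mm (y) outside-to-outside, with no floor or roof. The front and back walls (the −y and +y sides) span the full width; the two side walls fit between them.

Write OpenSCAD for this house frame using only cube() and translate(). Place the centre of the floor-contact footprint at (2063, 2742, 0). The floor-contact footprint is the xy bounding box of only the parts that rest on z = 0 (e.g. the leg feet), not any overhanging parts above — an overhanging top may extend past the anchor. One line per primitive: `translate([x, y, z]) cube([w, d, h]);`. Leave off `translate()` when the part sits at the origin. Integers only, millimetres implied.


translate([118, 332, 0]) cube([3890, 121, 2940]);
translate([118, 5031, 0]) cube([3890, 121, 2940]);
translate([118, 453, 0]) cube([121, 4578, 2940]);
translate([3887, 453, 0]) cube([121, 4578, 2940]);


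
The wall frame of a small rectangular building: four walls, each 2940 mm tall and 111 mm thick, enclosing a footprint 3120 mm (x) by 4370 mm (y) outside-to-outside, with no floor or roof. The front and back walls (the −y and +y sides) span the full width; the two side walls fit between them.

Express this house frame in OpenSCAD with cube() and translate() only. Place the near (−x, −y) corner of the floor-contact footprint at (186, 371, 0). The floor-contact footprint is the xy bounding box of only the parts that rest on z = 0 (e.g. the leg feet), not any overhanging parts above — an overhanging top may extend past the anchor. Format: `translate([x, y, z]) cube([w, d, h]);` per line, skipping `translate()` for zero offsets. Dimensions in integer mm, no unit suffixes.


translate([186, 371, 0]) cube([3120, 111, 2940]);
translate([186, 4630, 0]) cube([3120, 111, 2940]);
translate([186, 482, 0]) cube([111, 4148, 2940]);
translate([3195, 482, 0]) cube([111, 4148, 2940]);


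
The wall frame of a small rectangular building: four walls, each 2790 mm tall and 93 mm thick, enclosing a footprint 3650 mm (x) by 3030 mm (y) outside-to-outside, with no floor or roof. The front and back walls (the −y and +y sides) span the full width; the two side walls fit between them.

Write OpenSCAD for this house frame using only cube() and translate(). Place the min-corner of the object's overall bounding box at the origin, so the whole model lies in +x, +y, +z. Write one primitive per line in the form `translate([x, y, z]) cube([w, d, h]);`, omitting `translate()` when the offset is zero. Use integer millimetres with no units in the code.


cube([3650, 93, 2790]);
translate([0, 2937, 0]) cube([3650, 93, 2790]);
translate([0, 93, 0]) cube([93, 2844, 2790]);
translate([3557, 93, 0]) cube([93, 2844, 2790]);


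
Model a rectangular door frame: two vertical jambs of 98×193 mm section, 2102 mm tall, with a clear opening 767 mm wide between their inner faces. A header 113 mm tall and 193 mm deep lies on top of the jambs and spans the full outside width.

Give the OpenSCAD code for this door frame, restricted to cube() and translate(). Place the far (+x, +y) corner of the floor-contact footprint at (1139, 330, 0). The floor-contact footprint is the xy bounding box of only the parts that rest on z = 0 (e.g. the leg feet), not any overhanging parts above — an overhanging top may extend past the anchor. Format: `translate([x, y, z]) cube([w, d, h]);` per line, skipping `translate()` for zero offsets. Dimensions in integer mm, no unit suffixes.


translate([176, 137, 0]) cube([98, 193, 2102]);
translate([1041, 137, 0]) cube([98, 193, 2102]);
translate([176, 137, 2102]) cube([963, 193, 113]);


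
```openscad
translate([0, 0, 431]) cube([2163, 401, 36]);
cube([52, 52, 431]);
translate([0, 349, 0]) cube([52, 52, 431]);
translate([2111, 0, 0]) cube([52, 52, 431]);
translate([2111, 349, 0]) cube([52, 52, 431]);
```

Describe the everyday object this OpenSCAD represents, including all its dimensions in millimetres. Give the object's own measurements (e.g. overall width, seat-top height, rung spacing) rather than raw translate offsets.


A long wooden bench with a 2163 mm (x) × 401 mm (y) seat, 36 mm thick, its top surface 467 mm above the floor. Four 52 mm square legs at the seat corners, flush with the edges, run from z = 0 to the seat underside.


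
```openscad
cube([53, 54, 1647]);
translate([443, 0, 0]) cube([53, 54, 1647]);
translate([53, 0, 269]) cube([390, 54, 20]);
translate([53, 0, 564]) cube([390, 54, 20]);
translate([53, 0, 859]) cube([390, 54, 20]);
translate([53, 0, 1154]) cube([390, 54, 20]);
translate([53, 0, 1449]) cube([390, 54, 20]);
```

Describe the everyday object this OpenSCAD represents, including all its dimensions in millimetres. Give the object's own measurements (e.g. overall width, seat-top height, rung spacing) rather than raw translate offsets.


A straight ladder. Two 53×54 mm vertical rails, 1647 mm tall, stand 496 mm apart (outside-to-outside) with their front faces coplanar on the −y side. 5 rungs, each 54 mm deep and 20 mm tall, span between the inner faces of the rails, front faces flush with the rails. The lowest rung's underside is at z = 269 mm and rungs are spaced 295 mm apart (underside to underside).


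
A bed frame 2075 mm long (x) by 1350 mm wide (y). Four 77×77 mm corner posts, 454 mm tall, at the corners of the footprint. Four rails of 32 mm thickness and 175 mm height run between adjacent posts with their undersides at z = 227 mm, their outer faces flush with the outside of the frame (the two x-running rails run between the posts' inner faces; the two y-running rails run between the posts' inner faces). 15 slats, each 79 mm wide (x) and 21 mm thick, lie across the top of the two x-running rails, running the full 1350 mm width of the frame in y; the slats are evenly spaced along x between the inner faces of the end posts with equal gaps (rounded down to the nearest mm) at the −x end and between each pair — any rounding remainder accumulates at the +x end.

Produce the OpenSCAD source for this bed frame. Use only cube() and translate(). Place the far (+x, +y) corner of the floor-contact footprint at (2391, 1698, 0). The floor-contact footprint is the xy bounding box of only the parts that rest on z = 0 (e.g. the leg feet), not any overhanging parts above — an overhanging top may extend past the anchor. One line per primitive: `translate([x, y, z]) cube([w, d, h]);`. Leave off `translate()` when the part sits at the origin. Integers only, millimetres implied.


translate([316, 348, 0]) cube([77, 77, 454]);
translate([316, 1621, 0]) cube([77, 77, 454]);
translate([2314, 348, 0]) cube([77, 77, 454]);
translate([2314, 1621, 0]) cube([77, 77, 454]);
translate([393, 348, 227]) cube([1921, 32, 175]);
translate([393, 1666, 227]) cube([1921, 32, 175]);
translate([316, 425, 227]) cube([32, 1196, 175]);
translate([2359, 425, 227]) cube([32, 1196, 175]);
translate([439, 348, 402]) cube([79, 1350, 21]);
translate([564, 348, 402]) cube([79, 1350, 21]);
translate([689, 348, 402]) cube([79, 1350, 21]);
translate([814, 348, 402]) cube([79, 1350, 21]);
translate([939, 348, 402]) cube([79, 1350, 21]);
translate([1064, 348, 402]) cube([79, 1350, 21]);
translate([1189, 348, 402]) cube([79, 1350, 21]);
translate([1314, 348, 402]) cube([79, 1350, 21]);
translate([1439, 348, 402]) cube([79, 1350, 21]);
translate([1564, 348, 402]) cube([79, 1350, 21]);
translate([1689, 348, 402]) cube([79, 1350, 21]);
translate([1814, 348, 402]) cube([79, 1350, 21]);
translate([1939, 348, 402]) cube([79, 1350, 21]);
translate([2064, 348, 402]) cube([79, 1350, 21]);
translate([2189, 348, 402]) cube([79, 1350, 21]);


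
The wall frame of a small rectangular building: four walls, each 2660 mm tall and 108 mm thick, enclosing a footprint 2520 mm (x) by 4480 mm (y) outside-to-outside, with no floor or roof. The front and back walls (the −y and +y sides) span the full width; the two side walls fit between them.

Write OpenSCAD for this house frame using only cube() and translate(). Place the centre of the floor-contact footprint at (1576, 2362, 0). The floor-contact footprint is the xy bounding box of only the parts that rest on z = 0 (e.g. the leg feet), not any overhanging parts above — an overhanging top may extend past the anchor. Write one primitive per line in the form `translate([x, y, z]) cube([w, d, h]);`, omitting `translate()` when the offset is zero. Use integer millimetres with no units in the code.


translate([316, 122, 0]) cube([2520, 108, 2660]);
translate([316, 4494, 0]) cube([2520, 108, 2660]);
translate([316, 230, 0]) cube([108, 4264, 2660]);
translate([2728, 230, 0]) cube([108, 4264, 2660]);


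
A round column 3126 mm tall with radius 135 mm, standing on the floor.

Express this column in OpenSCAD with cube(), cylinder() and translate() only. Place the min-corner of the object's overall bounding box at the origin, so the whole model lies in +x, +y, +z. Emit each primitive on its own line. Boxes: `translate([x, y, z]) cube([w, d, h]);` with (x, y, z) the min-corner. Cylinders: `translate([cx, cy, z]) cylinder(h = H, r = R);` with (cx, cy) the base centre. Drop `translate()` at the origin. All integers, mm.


translate([135, 135, 0]) cylinder(h = 3126, r = 135);


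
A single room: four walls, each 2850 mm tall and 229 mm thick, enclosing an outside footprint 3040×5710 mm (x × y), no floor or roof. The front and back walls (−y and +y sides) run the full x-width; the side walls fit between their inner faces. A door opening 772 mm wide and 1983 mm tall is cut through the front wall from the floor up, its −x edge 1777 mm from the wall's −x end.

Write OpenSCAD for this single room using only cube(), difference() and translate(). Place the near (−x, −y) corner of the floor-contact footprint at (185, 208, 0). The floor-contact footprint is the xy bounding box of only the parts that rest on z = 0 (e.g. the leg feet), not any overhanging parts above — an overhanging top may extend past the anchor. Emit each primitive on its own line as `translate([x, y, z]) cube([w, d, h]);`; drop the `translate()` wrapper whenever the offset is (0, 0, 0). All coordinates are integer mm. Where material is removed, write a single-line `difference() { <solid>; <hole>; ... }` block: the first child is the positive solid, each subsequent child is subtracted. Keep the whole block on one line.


difference() { translate([185, 208, 0]) cube([3040, 229, 2850]); translate([1962, 208, 0]) cube([772, 229, 1983]); }
translate([185, 5689, 0]) cube([3040, 229, 2850]);
translate([185, 437, 0]) cube([229, 5252, 2850]);
translate([2996, 437, 0]) cube([229, 5252, 2850]);


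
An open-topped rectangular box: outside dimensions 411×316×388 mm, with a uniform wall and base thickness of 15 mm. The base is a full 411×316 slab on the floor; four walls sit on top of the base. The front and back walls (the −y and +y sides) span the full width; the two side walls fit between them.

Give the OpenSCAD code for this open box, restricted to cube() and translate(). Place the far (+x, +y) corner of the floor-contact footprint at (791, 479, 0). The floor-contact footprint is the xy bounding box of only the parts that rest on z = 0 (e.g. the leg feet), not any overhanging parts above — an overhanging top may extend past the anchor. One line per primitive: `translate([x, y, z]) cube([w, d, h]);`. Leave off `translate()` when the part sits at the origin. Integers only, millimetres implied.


translate([380, 163, 0]) cube([411, 316, 15]);
translate([380, 163, 15]) cube([411, 15, 373]);
translate([380, 464, 15]) cube([411, 15, 373]);
translate([380, 178, 15]) cube([15, 286, 373]);
translate([776, 178, 15]) cube([15, 286, 373]);
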